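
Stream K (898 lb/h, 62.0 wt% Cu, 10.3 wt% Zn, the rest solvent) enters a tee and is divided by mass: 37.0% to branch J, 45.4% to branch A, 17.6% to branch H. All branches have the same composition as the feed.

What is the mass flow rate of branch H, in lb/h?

158 lb/h

Branch H flow = 0.176×898 = 158.05 lb/h.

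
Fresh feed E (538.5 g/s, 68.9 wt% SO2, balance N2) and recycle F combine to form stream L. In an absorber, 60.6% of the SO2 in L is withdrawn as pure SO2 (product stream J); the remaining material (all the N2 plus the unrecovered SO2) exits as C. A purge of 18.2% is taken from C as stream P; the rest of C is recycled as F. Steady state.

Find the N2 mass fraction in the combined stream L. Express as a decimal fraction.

0.627

N2 enters only via E and leaves only via the purge: 538.5×0.311 = 0.182×(N2 in C), and the absorber passes all N2, so N2 in L = N2 in C = 920.18 g/s.
SO2 in L: m_A = 538.5×0.689 + (1−0.182)·(1−0.606)·m_A, so m_A = 371.03/0.6777 = 547.47 g/s.
L = 547.47 + 920.18 = 1467.7 g/s.
N2 fraction in L = 920.18/1467.7 = 0.627.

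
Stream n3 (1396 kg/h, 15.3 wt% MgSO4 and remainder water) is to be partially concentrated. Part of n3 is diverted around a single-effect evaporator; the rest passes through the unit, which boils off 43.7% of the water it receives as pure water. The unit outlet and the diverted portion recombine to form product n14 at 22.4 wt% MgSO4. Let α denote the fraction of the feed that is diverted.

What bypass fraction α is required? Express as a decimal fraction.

0.144

All 1396×0.153 = 213.59 kg/h of MgSO4 reaches n14, so n14 = 213.59/0.224 = 953.52 kg/h and vapour = 442.48 kg/h.
The evaporator receives (1−α)·1396 of feed at 0.847 water and removes 0.437 of that water:
0.437×0.847×(1−α)×1396 = 442.48
(1−α) = 442.48/516.71 = 0.8563;  α = 0.1437.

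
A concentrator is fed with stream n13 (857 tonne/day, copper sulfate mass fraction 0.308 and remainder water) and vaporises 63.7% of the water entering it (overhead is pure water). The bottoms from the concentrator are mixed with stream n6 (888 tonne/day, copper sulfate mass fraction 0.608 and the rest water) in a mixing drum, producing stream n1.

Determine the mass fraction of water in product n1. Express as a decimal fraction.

Vapour removed = 0.637×0.692×857 = 377.77 tonne/day; concentrate = 479.23 tonne/day.
water reaching the mixer = 215.27 (from concentrate) + 888×0.392 = 563.37 tonne/day.
Product flow = 479.23 + 888 = 1367.2 tonne/day; water fraction = 0.412.

0.412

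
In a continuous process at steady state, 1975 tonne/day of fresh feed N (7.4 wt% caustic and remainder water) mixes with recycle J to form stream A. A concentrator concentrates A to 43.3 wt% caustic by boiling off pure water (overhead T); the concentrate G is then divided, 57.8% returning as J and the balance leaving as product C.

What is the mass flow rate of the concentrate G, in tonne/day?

Overall caustic balance (none leaves overhead): caustic in fresh feed = caustic in product, i.e. 1975×0.074 = (1−0.578)·G·0.433.
G = 146.15/(0.433×0.422) = 799.83 tonne/day.

799.8 tonne/day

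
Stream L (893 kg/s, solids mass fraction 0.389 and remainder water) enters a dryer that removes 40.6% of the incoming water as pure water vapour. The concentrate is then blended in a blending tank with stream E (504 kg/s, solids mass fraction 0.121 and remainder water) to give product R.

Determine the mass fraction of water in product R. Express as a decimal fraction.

0.653

Vapour removed = 0.406×0.611×893 = 221.52 kg/s; concentrate = 671.48 kg/s.
water reaching the mixer = 324.1 (from concentrate) + 504×0.879 = 767.12 kg/s.
Product flow = 671.48 + 504 = 1175.5 kg/s; water fraction = 0.653.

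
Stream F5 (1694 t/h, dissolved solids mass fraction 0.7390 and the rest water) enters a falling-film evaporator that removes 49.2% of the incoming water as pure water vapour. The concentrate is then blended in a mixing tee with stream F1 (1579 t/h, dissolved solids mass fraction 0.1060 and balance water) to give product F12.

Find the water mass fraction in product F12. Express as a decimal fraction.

0.5355

Vapour removed = 0.492×0.261×1694 = 217.53 t/h; concentrate = 1476.5 t/h.
water reaching the mixer = 224.6 (from concentrate) + 1579×0.894 = 1636.2 t/h.
Product flow = 1476.5 + 1579 = 3055.5 t/h; water fraction = 0.5355.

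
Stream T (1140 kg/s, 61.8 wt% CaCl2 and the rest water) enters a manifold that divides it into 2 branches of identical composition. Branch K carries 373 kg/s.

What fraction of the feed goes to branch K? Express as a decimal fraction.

Fraction to K = 373/1140 = 0.3272.

0.327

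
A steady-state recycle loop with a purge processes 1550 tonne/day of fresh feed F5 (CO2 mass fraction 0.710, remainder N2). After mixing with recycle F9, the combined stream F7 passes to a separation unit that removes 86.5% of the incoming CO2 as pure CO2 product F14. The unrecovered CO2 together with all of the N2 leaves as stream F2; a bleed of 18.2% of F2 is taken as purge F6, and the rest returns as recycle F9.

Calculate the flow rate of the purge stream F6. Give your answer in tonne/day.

479.9 tonne/day

N2 enters only via F5 and leaves only via the purge: 1550×0.290 = 0.182×(N2 in F2), and the separation unit passes all N2, so N2 in F7 = N2 in F2 = 2469.8 tonne/day.
CO2 in F7: m_A = 1550×0.710 + (1−0.182)·(1−0.865)·m_A, so m_A = 1100.5/0.8896 = 1237.1 tonne/day.
F2 = (1−0.865)×1237.1 + 2469.8 = 2636.8 tonne/day.
Purge F6 = 0.182×2636.8 = 479.9 tonne/day.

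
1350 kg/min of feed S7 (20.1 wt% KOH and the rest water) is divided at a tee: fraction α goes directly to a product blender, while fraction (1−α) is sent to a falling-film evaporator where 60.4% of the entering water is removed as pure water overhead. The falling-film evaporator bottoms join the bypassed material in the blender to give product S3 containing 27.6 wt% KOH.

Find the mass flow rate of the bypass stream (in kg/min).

All 1350×0.201 = 271.35 kg/min of KOH reaches S3, so S3 = 271.35/0.276 = 983.15 kg/min and vapour = 366.85 kg/min.
The evaporator receives (1−α)·1350 of feed at 0.799 water and removes 0.604 of that water:
0.604×0.799×(1−α)×1350 = 366.85
(1−α) = 366.85/651.5 = 0.5631;  α = 0.4369.
Bypass flow = 0.4369×1350 = 589.84 kg/min.

589.8 kg/min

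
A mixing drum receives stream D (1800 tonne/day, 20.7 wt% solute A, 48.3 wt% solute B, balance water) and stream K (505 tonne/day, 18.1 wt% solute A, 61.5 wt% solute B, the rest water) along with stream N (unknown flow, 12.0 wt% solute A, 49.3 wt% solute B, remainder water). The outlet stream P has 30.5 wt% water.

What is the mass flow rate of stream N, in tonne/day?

512.3 tonne/day

Let N be the unknown flow. Total out = 2305 + N.
water balance: 661.02 + 0.387·N = 0.305·(2305 + N)
(0.387 − 0.305)·N = 0.305×2305 − 661.02 = 42.005
N = 42.005 / 0.082 = 512.26 tonne/day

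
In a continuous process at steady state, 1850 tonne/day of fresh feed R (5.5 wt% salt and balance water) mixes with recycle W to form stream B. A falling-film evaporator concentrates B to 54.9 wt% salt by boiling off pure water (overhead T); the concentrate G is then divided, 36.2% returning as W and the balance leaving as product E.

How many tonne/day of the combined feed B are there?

1955 tonne/day

Overall salt balance (none leaves overhead): salt in fresh feed = salt in product, i.e. 1850×0.055 = (1−0.362)·G·0.549.
G = 101.75/(0.549×0.638) = 290.5 tonne/day.
Recycle W = 0.362×290.5 = 105.16 tonne/day.
Combined feed B = 1850 + 105.16 = 1955.2 tonne/day.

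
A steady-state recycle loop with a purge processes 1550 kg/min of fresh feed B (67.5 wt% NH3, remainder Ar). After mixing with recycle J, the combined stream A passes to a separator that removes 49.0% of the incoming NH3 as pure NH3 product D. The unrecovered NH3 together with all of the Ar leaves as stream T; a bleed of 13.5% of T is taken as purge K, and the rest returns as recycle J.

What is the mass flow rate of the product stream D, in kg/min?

NH3 in A: m_A = 1550×0.675 + (1−0.135)·(1−0.490)·m_A, so m_A = 1046.2/0.5589 = 1872.1 kg/min.
Product D = 0.490×1872.1 = 917.35 kg/min.

917.4 kg/min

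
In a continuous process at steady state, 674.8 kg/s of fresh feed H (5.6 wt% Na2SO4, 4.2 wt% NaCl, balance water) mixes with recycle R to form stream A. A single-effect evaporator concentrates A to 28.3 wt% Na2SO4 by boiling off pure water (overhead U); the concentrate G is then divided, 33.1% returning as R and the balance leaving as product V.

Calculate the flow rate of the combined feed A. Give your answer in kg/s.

Overall Na2SO4 balance (none leaves overhead): Na2SO4 in fresh feed = Na2SO4 in product, i.e. 674.8×0.056 = (1−0.331)·G·0.283.
G = 37.789/(0.283×0.669) = 199.6 kg/s.
Recycle R = 0.331×199.6 = 66.066 kg/s.
Combined feed A = 674.8 + 66.066 = 740.87 kg/s.

740.9 kg/s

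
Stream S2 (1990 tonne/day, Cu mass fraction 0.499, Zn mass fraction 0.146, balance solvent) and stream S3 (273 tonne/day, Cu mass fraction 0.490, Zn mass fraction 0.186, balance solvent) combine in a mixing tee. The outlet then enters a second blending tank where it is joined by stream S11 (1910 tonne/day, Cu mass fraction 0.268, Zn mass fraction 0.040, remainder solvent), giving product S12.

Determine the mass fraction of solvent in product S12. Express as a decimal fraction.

0.507

Overall, product flow = 4173 tonne/day.
solvent in = 1990×0.355 + 273×0.324 + 1910×0.692 = 2116.6 tonne/day.
solvent fraction in S12 = 0.507.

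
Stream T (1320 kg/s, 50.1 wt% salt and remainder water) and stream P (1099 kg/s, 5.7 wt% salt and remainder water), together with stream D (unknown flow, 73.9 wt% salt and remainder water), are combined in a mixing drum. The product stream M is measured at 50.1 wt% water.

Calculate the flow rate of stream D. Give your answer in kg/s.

2013 kg/s

Let D be the unknown flow. Total out = 2419 + D.
water balance: 1695 + 0.261·D = 0.501·(2419 + D)
(0.261 − 0.501)·D = 0.501×2419 − 1695 = -483.12
D = -483.12 / -0.240 = 2013 kg/s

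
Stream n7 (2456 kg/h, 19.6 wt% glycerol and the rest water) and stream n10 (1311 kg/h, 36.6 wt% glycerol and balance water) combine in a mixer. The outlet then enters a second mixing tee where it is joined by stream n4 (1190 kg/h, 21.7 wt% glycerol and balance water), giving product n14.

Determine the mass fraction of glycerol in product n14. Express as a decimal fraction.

Overall, product flow = 4957 kg/h.
glycerol in = 2456×0.196 + 1311×0.366 + 1190×0.217 = 1219.4 kg/h.
glycerol fraction in n14 = 0.2460.

0.2460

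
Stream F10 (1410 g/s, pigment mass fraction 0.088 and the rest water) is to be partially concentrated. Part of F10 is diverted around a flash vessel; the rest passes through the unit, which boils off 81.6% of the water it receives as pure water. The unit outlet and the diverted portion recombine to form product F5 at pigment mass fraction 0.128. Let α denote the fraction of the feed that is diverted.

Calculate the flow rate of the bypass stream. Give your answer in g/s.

All 1410×0.088 = 124.08 g/s of pigment reaches F5, so F5 = 124.08/0.128 = 969.38 g/s and vapour = 440.62 g/s.
The evaporator receives (1−α)·1410 of feed at 0.912 water and removes 0.816 of that water:
0.816×0.912×(1−α)×1410 = 440.62
(1−α) = 440.62/1049.3 = 0.4199;  α = 0.5801.
Bypass flow = 0.5801×1410 = 817.91 g/s.

817.9 g/s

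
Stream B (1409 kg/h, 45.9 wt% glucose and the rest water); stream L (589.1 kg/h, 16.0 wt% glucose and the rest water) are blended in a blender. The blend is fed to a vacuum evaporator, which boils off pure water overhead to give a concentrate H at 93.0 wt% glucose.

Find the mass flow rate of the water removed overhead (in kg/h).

1201 kg/h

glucose entering = 1409×0.459 + 589.1×0.160 = 740.99 kg/h.
All glucose reports to H, so H = 740.99/0.930 = 796.76 kg/h.
Total feed = 1998.1 kg/h; overhead = 1998.1 − 796.76 = 1201.3 kg/h.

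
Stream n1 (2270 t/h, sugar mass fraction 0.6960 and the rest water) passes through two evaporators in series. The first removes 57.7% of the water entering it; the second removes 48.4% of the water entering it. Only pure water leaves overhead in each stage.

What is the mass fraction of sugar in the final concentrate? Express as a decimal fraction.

water in feed = 2270×0.304 = 690.08 t/h.
After stage 1: water left = (1−0.577)×690.08 = 291.9; stream total = 1871.8 t/h.
After stage 2: water left = (1−0.484)×291.9 = 150.62; final concentrate = 1730.5 t/h.
sugar fraction = 1579.9/1730.5 = 0.9130.

0.9130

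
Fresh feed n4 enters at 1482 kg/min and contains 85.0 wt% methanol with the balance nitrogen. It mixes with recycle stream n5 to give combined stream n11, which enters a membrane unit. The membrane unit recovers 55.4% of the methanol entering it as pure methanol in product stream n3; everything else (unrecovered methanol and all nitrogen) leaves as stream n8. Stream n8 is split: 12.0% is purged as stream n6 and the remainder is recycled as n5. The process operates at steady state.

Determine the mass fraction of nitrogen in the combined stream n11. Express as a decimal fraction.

0.472

nitrogen enters only via n4 and leaves only via the purge: 1482×0.150 = 0.120×(nitrogen in n8), and the membrane unit passes all nitrogen, so nitrogen in n11 = nitrogen in n8 = 1852.5 kg/min.
methanol in n11: m_A = 1482×0.850 + (1−0.120)·(1−0.554)·m_A, so m_A = 1259.7/0.6075 = 2073.5 kg/min.
n11 = 2073.5 + 1852.5 = 3926 kg/min.
nitrogen fraction in n11 = 1852.5/3926 = 0.472.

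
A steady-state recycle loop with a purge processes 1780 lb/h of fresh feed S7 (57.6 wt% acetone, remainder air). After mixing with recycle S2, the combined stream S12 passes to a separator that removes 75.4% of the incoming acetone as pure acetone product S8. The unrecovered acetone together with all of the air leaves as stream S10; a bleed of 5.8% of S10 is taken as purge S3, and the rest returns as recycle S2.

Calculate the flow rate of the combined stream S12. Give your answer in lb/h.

air enters only via S7 and leaves only via the purge: 1780×0.424 = 0.058×(air in S10), and the separator passes all air, so air in S12 = air in S10 = 13012 lb/h.
acetone in S12: m_A = 1780×0.576 + (1−0.058)·(1−0.754)·m_A, so m_A = 1025.3/0.7683 = 1334.5 lb/h.
S12 = 1334.5 + 13012 = 14347 lb/h.

14350 lb/h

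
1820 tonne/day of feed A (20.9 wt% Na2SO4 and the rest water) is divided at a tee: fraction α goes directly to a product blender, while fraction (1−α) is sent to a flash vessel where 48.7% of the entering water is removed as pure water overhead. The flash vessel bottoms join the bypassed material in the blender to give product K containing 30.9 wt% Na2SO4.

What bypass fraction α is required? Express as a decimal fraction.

0.160

All 1820×0.209 = 380.38 tonne/day of Na2SO4 reaches K, so K = 380.38/0.309 = 1231 tonne/day and vapour = 589 tonne/day.
The evaporator receives (1−α)·1820 of feed at 0.791 water and removes 0.487 of that water:
0.487×0.791×(1−α)×1820 = 589
(1−α) = 589/701.09 = 0.8401;  α = 0.1599.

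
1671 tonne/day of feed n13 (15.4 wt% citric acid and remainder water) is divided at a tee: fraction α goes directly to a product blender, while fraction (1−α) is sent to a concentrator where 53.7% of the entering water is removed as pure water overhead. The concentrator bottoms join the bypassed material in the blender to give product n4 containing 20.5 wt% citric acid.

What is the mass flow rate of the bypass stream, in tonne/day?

755.9 tonne/day

All 1671×0.154 = 257.33 tonne/day of citric acid reaches n4, so n4 = 257.33/0.205 = 1255.3 tonne/day and vapour = 415.71 tonne/day.
The evaporator receives (1−α)·1671 of feed at 0.846 water and removes 0.537 of that water:
0.537×0.846×(1−α)×1671 = 415.71
(1−α) = 415.71/759.14 = 0.5476;  α = 0.4524.
Bypass flow = 0.4524×1671 = 755.94 tonne/day.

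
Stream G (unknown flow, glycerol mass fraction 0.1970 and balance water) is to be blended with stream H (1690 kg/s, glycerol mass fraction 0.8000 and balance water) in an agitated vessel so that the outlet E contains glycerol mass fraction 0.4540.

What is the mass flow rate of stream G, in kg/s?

Let G be the unknown flow. Total out = 1690 + G.
glycerol balance: 1352 + 0.197·G = 0.454·(1690 + G)
(0.197 − 0.454)·G = 0.454×1690 − 1352 = -584.74
G = -584.74 / -0.257 = 2275.3 kg/s

2275 kg/s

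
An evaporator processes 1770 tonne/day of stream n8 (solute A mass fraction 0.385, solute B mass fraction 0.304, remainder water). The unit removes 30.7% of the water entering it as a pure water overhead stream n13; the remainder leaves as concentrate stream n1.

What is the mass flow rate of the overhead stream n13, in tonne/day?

water entering = 1770×0.311 = 550.47 tonne/day; overhead removed = 0.307×550.47 = 168.99 tonne/day.

169 tonne/day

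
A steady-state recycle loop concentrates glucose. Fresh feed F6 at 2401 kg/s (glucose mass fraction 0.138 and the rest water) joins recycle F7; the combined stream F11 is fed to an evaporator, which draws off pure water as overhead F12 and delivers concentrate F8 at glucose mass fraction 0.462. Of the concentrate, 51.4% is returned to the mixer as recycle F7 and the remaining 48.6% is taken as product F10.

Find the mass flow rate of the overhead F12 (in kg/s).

Overall glucose balance (none leaves overhead): glucose in fresh feed = glucose in product, i.e. 2401×0.138 = (1−0.514)·F8·0.462.
F8 = 331.34/(0.462×0.486) = 1475.7 kg/s.
Recycle F7 = 0.514×1475.7 = 758.5 kg/s.
Combined feed F11 = 2401 + 758.5 = 3159.5 kg/s.
Overhead F12 = F11 − F8 = 3159.5 − 1475.7 = 1683.8 kg/s.

1684 kg/s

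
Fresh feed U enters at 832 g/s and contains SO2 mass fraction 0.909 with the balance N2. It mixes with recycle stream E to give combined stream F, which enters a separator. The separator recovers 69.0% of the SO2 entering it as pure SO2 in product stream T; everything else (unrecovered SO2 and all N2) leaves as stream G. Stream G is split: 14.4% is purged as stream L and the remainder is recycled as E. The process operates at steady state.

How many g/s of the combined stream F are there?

N2 enters only via U and leaves only via the purge: 832×0.091 = 0.144×(N2 in G), and the separator passes all N2, so N2 in F = N2 in G = 525.78 g/s.
SO2 in F: m_A = 832×0.909 + (1−0.144)·(1−0.690)·m_A, so m_A = 756.29/0.7346 = 1029.5 g/s.
F = 1029.5 + 525.78 = 1555.2 g/s.

1555 g/s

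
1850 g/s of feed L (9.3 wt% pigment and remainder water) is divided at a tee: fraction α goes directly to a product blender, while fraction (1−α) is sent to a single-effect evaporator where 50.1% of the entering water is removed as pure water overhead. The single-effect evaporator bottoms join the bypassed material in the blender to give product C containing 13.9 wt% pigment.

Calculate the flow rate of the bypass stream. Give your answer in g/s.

502.7 g/s

All 1850×0.093 = 172.05 g/s of pigment reaches C, so C = 172.05/0.139 = 1237.8 g/s and vapour = 612.23 g/s.
The evaporator receives (1−α)·1850 of feed at 0.907 water and removes 0.501 of that water:
0.501×0.907×(1−α)×1850 = 612.23
(1−α) = 612.23/840.65 = 0.7283;  α = 0.2717.
Bypass flow = 0.2717×1850 = 502.68 g/s.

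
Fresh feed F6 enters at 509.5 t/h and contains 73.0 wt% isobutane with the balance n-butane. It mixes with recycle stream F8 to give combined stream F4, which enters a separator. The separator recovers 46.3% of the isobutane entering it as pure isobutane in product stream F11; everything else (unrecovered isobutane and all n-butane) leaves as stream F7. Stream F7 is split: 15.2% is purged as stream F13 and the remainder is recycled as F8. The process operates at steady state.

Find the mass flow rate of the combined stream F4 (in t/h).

n-butane enters only via F6 and leaves only via the purge: 509.5×0.270 = 0.152×(n-butane in F7), and the separator passes all n-butane, so n-butane in F4 = n-butane in F7 = 905.03 t/h.
isobutane in F4: m_A = 509.5×0.730 + (1−0.152)·(1−0.463)·m_A, so m_A = 371.94/0.5446 = 682.92 t/h.
F4 = 682.92 + 905.03 = 1588 t/h.

1588 t/h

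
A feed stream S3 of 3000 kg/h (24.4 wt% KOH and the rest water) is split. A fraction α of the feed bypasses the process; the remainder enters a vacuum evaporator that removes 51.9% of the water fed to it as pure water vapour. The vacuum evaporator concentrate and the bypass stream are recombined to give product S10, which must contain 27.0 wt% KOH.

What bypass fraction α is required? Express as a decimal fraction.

All 3000×0.244 = 732 kg/h of KOH reaches S10, so S10 = 732/0.270 = 2711.1 kg/h and vapour = 288.89 kg/h.
The evaporator receives (1−α)·3000 of feed at 0.756 water and removes 0.519 of that water:
0.519×0.756×(1−α)×3000 = 288.89
(1−α) = 288.89/1177.1 = 0.2454;  α = 0.7546.

0.755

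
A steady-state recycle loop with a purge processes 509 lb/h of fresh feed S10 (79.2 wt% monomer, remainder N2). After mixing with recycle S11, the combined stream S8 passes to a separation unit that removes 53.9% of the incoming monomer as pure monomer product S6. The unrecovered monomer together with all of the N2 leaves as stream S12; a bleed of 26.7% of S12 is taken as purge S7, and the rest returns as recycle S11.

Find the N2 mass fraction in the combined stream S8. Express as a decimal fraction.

N2 enters only via S10 and leaves only via the purge: 509×0.208 = 0.267×(N2 in S12), and the separation unit passes all N2, so N2 in S8 = N2 in S12 = 396.52 lb/h.
monomer in S8: m_A = 509×0.792 + (1−0.267)·(1−0.539)·m_A, so m_A = 403.13/0.6621 = 608.87 lb/h.
S8 = 608.87 + 396.52 = 1005.4 lb/h.
N2 fraction in S8 = 396.52/1005.4 = 0.394.

0.394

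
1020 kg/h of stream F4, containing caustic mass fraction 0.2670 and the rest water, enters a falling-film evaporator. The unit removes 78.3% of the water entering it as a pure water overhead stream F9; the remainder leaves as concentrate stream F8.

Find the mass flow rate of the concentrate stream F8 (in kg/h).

434.6 kg/h

water entering = 1020×0.733 = 747.66 kg/h; overhead removed = 0.783×747.66 = 585.42 kg/h.
Concentrate = 1020 − 585.42 = 434.58 kg/h.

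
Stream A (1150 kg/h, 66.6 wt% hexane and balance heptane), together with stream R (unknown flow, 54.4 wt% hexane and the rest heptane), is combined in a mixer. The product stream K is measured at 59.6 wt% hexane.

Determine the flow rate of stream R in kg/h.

1548 kg/h

Let R be the unknown flow. Total out = 1150 + R.
hexane balance: 765.9 + 0.544·R = 0.596·(1150 + R)
(0.544 − 0.596)·R = 0.596×1150 − 765.9 = -80.5
R = -80.5 / -0.052 = 1548.1 kg/h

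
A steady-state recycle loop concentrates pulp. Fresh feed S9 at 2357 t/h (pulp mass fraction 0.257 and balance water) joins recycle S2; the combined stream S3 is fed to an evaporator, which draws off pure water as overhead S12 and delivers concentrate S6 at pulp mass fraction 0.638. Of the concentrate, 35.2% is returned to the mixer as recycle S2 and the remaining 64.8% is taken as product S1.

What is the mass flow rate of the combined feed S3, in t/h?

Overall pulp balance (none leaves overhead): pulp in fresh feed = pulp in product, i.e. 2357×0.257 = (1−0.352)·S6·0.638.
S6 = 605.75/(0.638×0.648) = 1465.2 t/h.
Recycle S2 = 0.352×1465.2 = 515.75 t/h.
Combined feed S3 = 2357 + 515.75 = 2872.8 t/h.

2873 t/h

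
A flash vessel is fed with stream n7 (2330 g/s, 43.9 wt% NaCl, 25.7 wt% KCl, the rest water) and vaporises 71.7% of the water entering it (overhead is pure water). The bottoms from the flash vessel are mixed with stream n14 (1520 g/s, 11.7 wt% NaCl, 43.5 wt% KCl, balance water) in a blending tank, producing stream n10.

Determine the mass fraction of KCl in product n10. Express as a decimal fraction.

Vapour removed = 0.717×0.304×2330 = 507.87 g/s; concentrate = 1822.1 g/s.
KCl reaching the mixer = 598.81 (from concentrate) + 1520×0.435 = 1260 g/s.
Product flow = 1822.1 + 1520 = 3342.1 g/s; KCl fraction = 0.377.

0.377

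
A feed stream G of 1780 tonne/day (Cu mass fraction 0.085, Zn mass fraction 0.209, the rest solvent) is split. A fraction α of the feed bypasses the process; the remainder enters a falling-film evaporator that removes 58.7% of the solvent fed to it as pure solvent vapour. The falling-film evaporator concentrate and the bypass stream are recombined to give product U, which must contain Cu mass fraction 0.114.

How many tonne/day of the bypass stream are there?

687.4 tonne/day

All 1780×0.085 = 151.3 tonne/day of Cu reaches U, so U = 151.3/0.114 = 1327.2 tonne/day and vapour = 452.81 tonne/day.
The evaporator receives (1−α)·1780 of feed at 0.706 solvent and removes 0.587 of that solvent:
0.587×0.706×(1−α)×1780 = 452.81
(1−α) = 452.81/737.67 = 0.6138;  α = 0.3862.
Bypass flow = 0.3862×1780 = 687.38 tonne/day.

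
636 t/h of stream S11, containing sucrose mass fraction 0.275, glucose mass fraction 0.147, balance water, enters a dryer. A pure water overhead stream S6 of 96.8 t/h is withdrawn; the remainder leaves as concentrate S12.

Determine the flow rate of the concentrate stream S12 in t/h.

Concentrate = 636 − 96.8 = 539.2 t/h.

539.2 t/h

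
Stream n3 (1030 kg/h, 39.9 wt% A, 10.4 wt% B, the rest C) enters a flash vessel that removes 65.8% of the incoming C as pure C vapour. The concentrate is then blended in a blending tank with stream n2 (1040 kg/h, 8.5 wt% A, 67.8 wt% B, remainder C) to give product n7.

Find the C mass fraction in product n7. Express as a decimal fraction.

0.243

Vapour removed = 0.658×0.497×1030 = 336.84 kg/h; concentrate = 693.16 kg/h.
C reaching the mixer = 175.07 (from concentrate) + 1040×0.237 = 421.55 kg/h.
Product flow = 693.16 + 1040 = 1733.2 kg/h; C fraction = 0.243.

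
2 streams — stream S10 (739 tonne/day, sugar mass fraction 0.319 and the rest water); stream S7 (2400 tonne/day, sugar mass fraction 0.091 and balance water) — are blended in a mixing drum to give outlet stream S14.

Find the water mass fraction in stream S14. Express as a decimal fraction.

0.855

Total flow out = 739 + 2400 = 3139 tonne/day.
water in = 739×0.681 + 2400×0.909 = 2684.9 tonne/day.
water mass fraction in S14 = 2684.9/3139 = 0.855.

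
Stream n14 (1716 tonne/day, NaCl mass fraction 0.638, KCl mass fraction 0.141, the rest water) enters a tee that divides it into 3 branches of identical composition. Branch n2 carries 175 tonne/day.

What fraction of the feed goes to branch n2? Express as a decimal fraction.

Fraction to n2 = 175/1716 = 0.1020.

0.102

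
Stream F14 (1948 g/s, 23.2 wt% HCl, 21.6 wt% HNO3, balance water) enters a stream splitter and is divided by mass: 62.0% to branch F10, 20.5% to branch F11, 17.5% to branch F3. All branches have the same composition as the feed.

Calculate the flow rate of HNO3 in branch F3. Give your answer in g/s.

73.63 g/s

Branch F3 total = 0.175×1948 = 340.9 g/s.
HNO3 in F3 = 0.216×340.9 = 73.634 g/s.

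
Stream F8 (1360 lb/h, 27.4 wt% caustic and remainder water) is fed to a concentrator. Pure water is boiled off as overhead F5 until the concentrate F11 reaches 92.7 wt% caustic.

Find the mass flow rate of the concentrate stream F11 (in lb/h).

caustic is conserved: 1360×0.274 = 372.64 lb/h all reports to the concentrate.
Concentrate = 372.64/(target fraction) = 401.98 lb/h.

402 lb/h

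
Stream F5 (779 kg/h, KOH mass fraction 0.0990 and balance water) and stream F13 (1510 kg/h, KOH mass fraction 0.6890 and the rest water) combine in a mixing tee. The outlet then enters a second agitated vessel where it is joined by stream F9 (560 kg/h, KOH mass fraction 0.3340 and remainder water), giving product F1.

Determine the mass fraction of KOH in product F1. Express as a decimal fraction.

Overall, product flow = 2849 kg/h.
KOH in = 779×0.099 + 1510×0.689 + 560×0.334 = 1304.6 kg/h.
KOH fraction in F1 = 0.4579.

0.4579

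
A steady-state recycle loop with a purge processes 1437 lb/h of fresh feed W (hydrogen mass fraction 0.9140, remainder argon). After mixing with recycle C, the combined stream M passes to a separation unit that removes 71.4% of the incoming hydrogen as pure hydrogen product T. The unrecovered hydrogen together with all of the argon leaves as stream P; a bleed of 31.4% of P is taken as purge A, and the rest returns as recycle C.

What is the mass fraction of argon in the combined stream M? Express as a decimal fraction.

argon enters only via W and leaves only via the purge: 1437×0.086 = 0.314×(argon in P), and the separation unit passes all argon, so argon in M = argon in P = 393.57 lb/h.
hydrogen in M: m_A = 1437×0.914 + (1−0.314)·(1−0.714)·m_A, so m_A = 1313.4/0.8038 = 1634 lb/h.
M = 1634 + 393.57 = 2027.6 lb/h.
argon fraction in M = 393.57/2027.6 = 0.1941.

0.1941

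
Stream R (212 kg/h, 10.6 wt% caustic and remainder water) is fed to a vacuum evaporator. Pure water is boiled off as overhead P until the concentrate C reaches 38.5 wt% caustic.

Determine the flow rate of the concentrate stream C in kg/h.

caustic is conserved: 212×0.106 = 22.472 kg/h all reports to the concentrate.
Concentrate = 22.472/(target fraction) = 58.369 kg/h.

58.37 kg/h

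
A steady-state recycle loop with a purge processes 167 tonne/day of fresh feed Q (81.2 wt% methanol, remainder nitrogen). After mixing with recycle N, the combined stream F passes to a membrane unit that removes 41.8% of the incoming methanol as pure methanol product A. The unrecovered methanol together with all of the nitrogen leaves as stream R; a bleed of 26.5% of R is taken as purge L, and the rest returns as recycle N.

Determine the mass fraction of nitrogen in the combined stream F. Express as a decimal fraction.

nitrogen enters only via Q and leaves only via the purge: 167×0.188 = 0.265×(nitrogen in R), and the membrane unit passes all nitrogen, so nitrogen in F = nitrogen in R = 118.48 tonne/day.
methanol in F: m_A = 167×0.812 + (1−0.265)·(1−0.418)·m_A, so m_A = 135.6/0.5722 = 236.97 tonne/day.
F = 236.97 + 118.48 = 355.45 tonne/day.
nitrogen fraction in F = 118.48/355.45 = 0.333.

0.333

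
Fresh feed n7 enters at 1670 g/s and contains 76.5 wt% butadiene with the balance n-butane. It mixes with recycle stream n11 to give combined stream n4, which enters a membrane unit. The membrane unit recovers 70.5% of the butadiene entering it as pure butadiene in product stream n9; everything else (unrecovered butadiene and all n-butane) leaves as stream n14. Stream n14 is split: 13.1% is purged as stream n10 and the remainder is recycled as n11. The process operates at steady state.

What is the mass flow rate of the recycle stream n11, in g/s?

n-butane enters only via n7 and leaves only via the purge: 1670×0.235 = 0.131×(n-butane in n14), and the membrane unit passes all n-butane, so n-butane in n4 = n-butane in n14 = 2995.8 g/s.
butadiene in n4: m_A = 1670×0.765 + (1−0.131)·(1−0.705)·m_A, so m_A = 1277.5/0.7436 = 1718 g/s.
n14 = (1−0.705)×1718 + 2995.8 = 3502.6 g/s.
Recycle n11 = (1−0.131)×3502.6 = 3043.8 g/s.

3044 g/s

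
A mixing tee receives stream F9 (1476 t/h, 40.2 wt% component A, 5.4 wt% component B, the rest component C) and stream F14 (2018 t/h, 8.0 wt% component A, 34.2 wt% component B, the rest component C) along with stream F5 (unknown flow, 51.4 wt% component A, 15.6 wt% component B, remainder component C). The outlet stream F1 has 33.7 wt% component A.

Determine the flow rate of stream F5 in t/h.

2388 t/h

Let F5 be the unknown flow. Total out = 3494 + F5.
component A balance: 754.79 + 0.514·F5 = 0.337·(3494 + F5)
(0.514 − 0.337)·F5 = 0.337×3494 − 754.79 = 422.69
F5 = 422.69 / 0.177 = 2388.1 t/h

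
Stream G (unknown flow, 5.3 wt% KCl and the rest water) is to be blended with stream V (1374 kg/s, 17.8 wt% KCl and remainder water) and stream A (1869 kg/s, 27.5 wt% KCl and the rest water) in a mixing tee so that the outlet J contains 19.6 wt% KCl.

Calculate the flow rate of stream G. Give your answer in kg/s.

859.6 kg/s

Let G be the unknown flow. Total out = 3243 + G.
KCl balance: 758.55 + 0.053·G = 0.196·(3243 + G)
(0.053 − 0.196)·G = 0.196×3243 − 758.55 = -122.92
G = -122.92 / -0.143 = 859.57 kg/s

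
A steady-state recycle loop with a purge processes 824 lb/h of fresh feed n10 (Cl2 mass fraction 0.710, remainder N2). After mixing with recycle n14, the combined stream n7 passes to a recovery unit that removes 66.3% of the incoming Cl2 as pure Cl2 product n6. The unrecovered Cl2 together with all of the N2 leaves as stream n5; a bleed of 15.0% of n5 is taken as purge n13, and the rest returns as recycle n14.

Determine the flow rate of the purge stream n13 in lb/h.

280.4 lb/h

N2 enters only via n10 and leaves only via the purge: 824×0.290 = 0.150×(N2 in n5), and the recovery unit passes all N2, so N2 in n7 = N2 in n5 = 1593.1 lb/h.
Cl2 in n7: m_A = 824×0.710 + (1−0.150)·(1−0.663)·m_A, so m_A = 585.04/0.7136 = 819.9 lb/h.
n5 = (1−0.663)×819.9 + 1593.1 = 1869.4 lb/h.
Purge n13 = 0.150×1869.4 = 280.41 lb/h.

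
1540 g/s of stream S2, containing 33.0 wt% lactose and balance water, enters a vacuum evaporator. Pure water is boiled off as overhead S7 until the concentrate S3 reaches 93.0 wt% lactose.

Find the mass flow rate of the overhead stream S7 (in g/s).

993.5 g/s

lactose is conserved: 1540×0.330 = 508.2 g/s all reports to the concentrate.
Concentrate = 508.2/(target fraction) = 546.45 g/s.
Overhead = 1540 − 546.45 = 993.55 g/s.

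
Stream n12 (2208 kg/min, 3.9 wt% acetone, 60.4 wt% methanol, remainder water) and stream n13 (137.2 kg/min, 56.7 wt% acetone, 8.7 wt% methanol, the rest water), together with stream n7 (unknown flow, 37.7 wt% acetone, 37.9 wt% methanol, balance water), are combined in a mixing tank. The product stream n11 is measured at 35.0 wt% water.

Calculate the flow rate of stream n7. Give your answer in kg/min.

Let n7 be the unknown flow. Total out = 2345.2 + n7.
water balance: 835.73 + 0.244·n7 = 0.350·(2345.2 + n7)
(0.244 − 0.350)·n7 = 0.350×2345.2 − 835.73 = -14.907
n7 = -14.907 / -0.106 = 140.63 kg/min

140.6 kg/min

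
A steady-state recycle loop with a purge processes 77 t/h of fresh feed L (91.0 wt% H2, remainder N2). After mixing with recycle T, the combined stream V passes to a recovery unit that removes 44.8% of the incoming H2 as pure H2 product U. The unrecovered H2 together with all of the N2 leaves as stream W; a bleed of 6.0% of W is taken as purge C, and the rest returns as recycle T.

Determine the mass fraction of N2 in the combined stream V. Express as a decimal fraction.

0.442

N2 enters only via L and leaves only via the purge: 77×0.090 = 0.060×(N2 in W), and the recovery unit passes all N2, so N2 in V = N2 in W = 115.5 t/h.
H2 in V: m_A = 77×0.910 + (1−0.060)·(1−0.448)·m_A, so m_A = 70.07/0.4811 = 145.64 t/h.
V = 145.64 + 115.5 = 261.14 t/h.
N2 fraction in V = 115.5/261.14 = 0.442.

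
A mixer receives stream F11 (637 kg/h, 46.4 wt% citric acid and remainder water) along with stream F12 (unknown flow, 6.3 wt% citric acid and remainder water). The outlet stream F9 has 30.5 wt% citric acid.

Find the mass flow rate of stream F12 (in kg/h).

418.5 kg/h

Let F12 be the unknown flow. Total out = 637 + F12.
citric acid balance: 295.57 + 0.063·F12 = 0.305·(637 + F12)
(0.063 − 0.305)·F12 = 0.305×637 − 295.57 = -101.28
F12 = -101.28 / -0.242 = 418.52 kg/h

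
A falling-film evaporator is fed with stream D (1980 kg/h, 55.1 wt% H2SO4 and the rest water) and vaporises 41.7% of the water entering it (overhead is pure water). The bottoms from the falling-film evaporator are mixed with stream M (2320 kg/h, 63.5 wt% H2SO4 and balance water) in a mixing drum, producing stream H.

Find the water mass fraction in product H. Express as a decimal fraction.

0.347

Vapour removed = 0.417×0.449×1980 = 370.72 kg/h; concentrate = 1609.3 kg/h.
water reaching the mixer = 518.3 (from concentrate) + 2320×0.365 = 1365.1 kg/h.
Product flow = 1609.3 + 2320 = 3929.3 kg/h; water fraction = 0.347.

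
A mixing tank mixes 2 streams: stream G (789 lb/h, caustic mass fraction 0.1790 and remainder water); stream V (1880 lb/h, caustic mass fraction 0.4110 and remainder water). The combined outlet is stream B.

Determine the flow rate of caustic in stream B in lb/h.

caustic out = caustic in = 789×0.179 + 1880×0.411 = 913.91 lb/h.

913.9 lb/h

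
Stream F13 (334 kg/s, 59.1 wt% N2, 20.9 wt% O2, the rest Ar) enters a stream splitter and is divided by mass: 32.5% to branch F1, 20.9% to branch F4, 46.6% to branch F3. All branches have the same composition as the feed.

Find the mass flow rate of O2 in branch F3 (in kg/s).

32.53 kg/s

Branch F3 total = 0.466×334 = 155.64 kg/s.
O2 in F3 = 0.209×155.64 = 32.53 kg/s.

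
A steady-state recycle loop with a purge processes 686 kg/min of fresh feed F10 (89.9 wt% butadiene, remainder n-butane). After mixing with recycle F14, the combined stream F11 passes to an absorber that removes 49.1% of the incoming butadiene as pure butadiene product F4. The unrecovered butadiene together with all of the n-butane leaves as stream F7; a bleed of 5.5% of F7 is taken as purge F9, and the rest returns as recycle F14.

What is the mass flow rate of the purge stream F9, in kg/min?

102.6 kg/min

n-butane enters only via F10 and leaves only via the purge: 686×0.101 = 0.055×(n-butane in F7), and the absorber passes all n-butane, so n-butane in F11 = n-butane in F7 = 1259.7 kg/min.
butadiene in F11: m_A = 686×0.899 + (1−0.055)·(1−0.491)·m_A, so m_A = 616.71/0.5190 = 1188.3 kg/min.
F7 = (1−0.491)×1188.3 + 1259.7 = 1864.6 kg/min.
Purge F9 = 0.055×1864.6 = 102.55 kg/min.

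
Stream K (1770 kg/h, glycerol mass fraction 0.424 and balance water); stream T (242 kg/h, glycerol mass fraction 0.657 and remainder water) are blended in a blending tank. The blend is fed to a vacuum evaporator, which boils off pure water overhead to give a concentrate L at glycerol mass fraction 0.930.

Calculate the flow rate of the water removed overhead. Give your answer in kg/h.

glycerol entering = 1770×0.424 + 242×0.657 = 909.47 kg/h.
All glycerol reports to L, so L = 909.47/0.930 = 977.93 kg/h.
Total feed = 2012 kg/h; overhead = 2012 − 977.93 = 1034.1 kg/h.

1034 kg/h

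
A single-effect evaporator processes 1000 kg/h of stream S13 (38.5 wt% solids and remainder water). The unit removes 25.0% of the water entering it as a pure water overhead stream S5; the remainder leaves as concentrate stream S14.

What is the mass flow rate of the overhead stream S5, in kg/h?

153.8 kg/h

water entering = 1000×0.615 = 615 kg/h; overhead removed = 0.250×615 = 153.75 kg/h.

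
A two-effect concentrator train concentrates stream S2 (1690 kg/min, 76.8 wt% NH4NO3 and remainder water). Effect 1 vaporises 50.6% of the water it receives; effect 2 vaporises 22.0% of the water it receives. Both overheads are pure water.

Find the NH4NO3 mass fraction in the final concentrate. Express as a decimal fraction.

water in feed = 1690×0.232 = 392.08 kg/min.
After stage 1: water left = (1−0.506)×392.08 = 193.69; stream total = 1491.6 kg/min.
After stage 2: water left = (1−0.220)×193.69 = 151.08; final concentrate = 1449 kg/min.
NH4NO3 fraction = 1297.9/1449 = 0.8957.

0.8957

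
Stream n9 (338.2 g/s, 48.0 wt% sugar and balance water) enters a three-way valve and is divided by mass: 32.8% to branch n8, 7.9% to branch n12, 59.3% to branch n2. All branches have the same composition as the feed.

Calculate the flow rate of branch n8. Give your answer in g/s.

Branch n8 flow = 0.328×338.2 = 110.93 g/s.

110.9 g/s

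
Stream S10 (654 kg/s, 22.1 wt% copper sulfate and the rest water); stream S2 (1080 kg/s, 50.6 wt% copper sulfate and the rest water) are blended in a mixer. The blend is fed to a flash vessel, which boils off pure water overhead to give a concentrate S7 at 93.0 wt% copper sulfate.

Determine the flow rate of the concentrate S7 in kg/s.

copper sulfate entering = 654×0.221 + 1080×0.506 = 691.01 kg/s.
All copper sulfate reports to S7, so S7 = 691.01/0.930 = 743.03 kg/s.

743 kg/s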